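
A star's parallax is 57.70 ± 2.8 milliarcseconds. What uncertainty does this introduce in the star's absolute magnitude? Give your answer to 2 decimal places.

M = m − 5 log₁₀ d + 5 = m + 5 log₁₀ p + 5, so ∂M/∂p = 5/(p ln 10).
σ_M = (5/ln 10) · (σ_p/p) = 2.1715 × 2.8/57.70 = 2.1715 × 0.048527 = 0.10538.

σ_M = 0.11 mag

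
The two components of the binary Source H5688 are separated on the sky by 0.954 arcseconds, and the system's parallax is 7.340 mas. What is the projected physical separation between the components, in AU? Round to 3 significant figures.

d = 1/p = 1/0.007340″ = 136.24 pc.
At distance d (pc), an angle of θ arcsec spans θ·d AU: s = 0.954 × 136.24 = 129.97 AU.

130 AU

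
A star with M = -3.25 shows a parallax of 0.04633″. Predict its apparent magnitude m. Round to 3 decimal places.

d = 1/p = 1/0.04633″ = 21.584 pc.
m − M = 5 log₁₀ d − 5 = 5 log₁₀(21.584) − 5 = 6.6707 − 5 = 1.6707.
m = M + (m − M) = -3.25 + 1.6707 = -1.579.

m = -1.579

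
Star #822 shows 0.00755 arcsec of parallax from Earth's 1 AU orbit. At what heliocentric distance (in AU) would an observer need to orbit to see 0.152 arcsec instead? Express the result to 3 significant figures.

20.1 AU

Parallax scales linearly with baseline: p ∝ B, so B = p_target / p_Earth × 1 AU.
B = 0.152 / 0.00755 = 20.132 AU.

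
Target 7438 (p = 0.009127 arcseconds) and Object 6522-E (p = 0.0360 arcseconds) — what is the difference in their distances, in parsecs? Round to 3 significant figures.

d_A = 1/0.009127″ = 109.57 pc; d_B = 1/0.03600″ = 27.778 pc.
|d_B − d_A| = |27.778 − 109.57| = 81.792 pc.

81.8 pc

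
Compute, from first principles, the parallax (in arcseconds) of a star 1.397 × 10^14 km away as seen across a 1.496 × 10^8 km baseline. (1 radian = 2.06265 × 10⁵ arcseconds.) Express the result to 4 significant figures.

0.2209 arcsec

θ ≈ B/d = (1.496 × 10^8) / (1.397 × 10^14) = 1.0709 × 10^-6 rad.
In arcseconds: 1.0709 × 10^-6 × 206265 = 0.22089″.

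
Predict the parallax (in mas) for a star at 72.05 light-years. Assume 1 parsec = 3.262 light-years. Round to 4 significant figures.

d = 72.05 ly ÷ 3.262 = 22.088 pc.
p = 1/d = 1/22.088 = 0.045273 arcsec.
= 0.045273 × 1000 = 45.273 mas.

45.27 mas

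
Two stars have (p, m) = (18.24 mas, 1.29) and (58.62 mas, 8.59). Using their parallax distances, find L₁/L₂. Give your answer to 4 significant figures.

L₁/L₂ = 8591

d₁ = 1/p₁ = 1/0.01824″ = 54.825 pc; d₂ = 1/p₂ = 1/0.05862″ = 17.059 pc.
M₁ = m₁ − 5 log₁₀ d₁ + 5 = 1.29 − 8.6949 + 5 = -2.4049.
M₂ = 8.59 − 6.1598 + 5 = 7.4302.
L₁/L₂ = 10^(0.4(M₂ − M₁)) = 10^(0.4 × 9.8351) = 10^3.93404 = 8590.9.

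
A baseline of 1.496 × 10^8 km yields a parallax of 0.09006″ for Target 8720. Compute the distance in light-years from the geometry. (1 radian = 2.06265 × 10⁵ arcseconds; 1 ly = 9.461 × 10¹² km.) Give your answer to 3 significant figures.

36.2 ly

θ = 0.09006″ = 0.09006/206265 = 4.3662 × 10^-7 rad.
d = B/θ = (1.496 × 10^8) / (4.3662 × 10^-7) = 3.4263 × 10^14 km = (3.4263 × 10^14) / (9.461 × 10^12) ly = 36.215 ly.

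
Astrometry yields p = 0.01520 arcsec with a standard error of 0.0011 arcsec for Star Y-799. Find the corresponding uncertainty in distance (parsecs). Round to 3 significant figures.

d = 1/p, so σ_d = σ_p / p².
σ_d = 0.00110 / (0.01520)² = 0.00110 / 0.00023104 = 4.7611 pc.

4.76 pc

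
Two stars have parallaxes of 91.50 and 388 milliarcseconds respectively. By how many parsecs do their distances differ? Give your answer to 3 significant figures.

d_A = 1/0.09150″ = 10.929 pc; d_B = 1/0.3880″ = 2.5773 pc.
|d_B − d_A| = |2.5773 − 10.929| = 8.3517 pc.

8.35 pc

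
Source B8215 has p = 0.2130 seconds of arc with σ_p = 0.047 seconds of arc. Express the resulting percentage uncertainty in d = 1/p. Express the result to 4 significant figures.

For d = 1/p, |σ_d/d| = |σ_p/p|.
σ_p/p = 0.047 / 0.2130 = 0.22066 = 22.066%.

22.07%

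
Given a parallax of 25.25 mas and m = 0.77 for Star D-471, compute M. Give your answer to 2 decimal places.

M = -2.22

d = 1/p = 1/0.02525″ = 39.604 pc.
m − M = 5 log₁₀(39.604) − 5 = 7.9887 − 5 = 2.9887.
M = m − (m − M) = 0.77 − 2.9887 = -2.22.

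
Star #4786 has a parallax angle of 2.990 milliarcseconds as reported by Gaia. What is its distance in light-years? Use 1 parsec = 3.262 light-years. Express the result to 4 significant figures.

p = 2.990 milliarcseconds = 0.002990 arcsec.
d = 1/p = 1/0.002990 = 334.45 pc.
In light-years: 334.45 × 3.262 = 1091 ly.

1091 light years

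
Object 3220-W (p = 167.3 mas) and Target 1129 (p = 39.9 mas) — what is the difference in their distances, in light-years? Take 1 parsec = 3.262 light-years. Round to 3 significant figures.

62.3 ly

d_A = 1/0.1673″ = 5.9773 pc; d_B = 1/0.03990″ = 25.063 pc.
|d_B − d_A| = |25.063 − 5.9773| = 19.086 pc = 19.086 × 3.262 ly = 62.259 ly.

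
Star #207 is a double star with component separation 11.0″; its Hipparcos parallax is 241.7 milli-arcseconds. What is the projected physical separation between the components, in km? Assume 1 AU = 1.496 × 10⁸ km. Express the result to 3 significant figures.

6.81 × 10^9 km

d = 1/p = 1/0.2417″ = 4.1374 pc.
At distance d (pc), an angle of θ arcsec spans θ·d AU: s = 11.0 × 4.1374 = 45.511 AU.
= 45.511 × 1.496 × 10⁸ km = 6.8084 × 10^9 km.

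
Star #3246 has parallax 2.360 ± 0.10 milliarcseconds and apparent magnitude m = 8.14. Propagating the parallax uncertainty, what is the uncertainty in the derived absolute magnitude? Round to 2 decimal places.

σ_M = 0.09 mag

M = m − 5 log₁₀ d + 5 = m + 5 log₁₀ p + 5, so ∂M/∂p = 5/(p ln 10).
σ_M = (5/ln 10) · (σ_p/p) = 2.1715 × 0.10/2.360 = 2.1715 × 0.042373 = 0.092013.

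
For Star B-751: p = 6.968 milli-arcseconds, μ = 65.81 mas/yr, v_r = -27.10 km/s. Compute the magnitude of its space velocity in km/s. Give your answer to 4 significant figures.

d = 1/p = 1/0.006968″ = 143.51 pc.
μ = 65.81 mas/yr = 0.06581 ″/yr.
v_t = 4.740 μ d = 4.740 × 0.06581 × 143.51 = 44.766 km/s.
v = √(v_r² + v_t²) = √((-27.10)² + 44.766²) = √2738.4 = 52.33 km/s.

52.33 km/s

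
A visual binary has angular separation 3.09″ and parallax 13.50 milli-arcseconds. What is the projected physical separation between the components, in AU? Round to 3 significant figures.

229 AU

d = 1/p = 1/0.01350″ = 74.074 pc.
At distance d (pc), an angle of θ arcsec spans θ·d AU: s = 3.09 × 74.074 = 228.89 AU.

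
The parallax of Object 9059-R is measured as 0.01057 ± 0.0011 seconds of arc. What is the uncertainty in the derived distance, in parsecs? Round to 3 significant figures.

d = 1/p, so σ_d = σ_p / p².
σ_d = 0.00110 / (0.01057)² = 0.00110 / 0.00011172 = 9.846 pc.

9.85 pc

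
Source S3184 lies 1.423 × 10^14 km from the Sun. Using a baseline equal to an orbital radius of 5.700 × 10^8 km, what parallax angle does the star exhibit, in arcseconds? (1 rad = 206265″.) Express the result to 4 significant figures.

θ ≈ B/d = (5.700 × 10^8) / (1.423 × 10^14) = 4.0056 × 10^-6 rad.
In arcseconds: 4.0056 × 10^-6 × 206265 = 0.82622″.

0.8262 arcsec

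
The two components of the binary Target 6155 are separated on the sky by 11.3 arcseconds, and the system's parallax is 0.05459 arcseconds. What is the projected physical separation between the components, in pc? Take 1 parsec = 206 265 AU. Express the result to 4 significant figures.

0.001004 pc

d = 1/p = 1/0.05459″ = 18.318 pc.
At distance d (pc), an angle of θ arcsec spans θ·d AU: s = 11.3 × 18.318 = 206.99 AU.
= 206.99 / 206265 = 0.0010035 pc.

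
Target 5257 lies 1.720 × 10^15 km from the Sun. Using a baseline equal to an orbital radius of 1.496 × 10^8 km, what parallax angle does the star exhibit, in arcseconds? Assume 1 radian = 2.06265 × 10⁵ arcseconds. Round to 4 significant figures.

0.01794 arcsec

θ ≈ B/d = (1.496 × 10^8) / (1.720 × 10^15) = 8.6977 × 10^-8 rad.
In arcseconds: 8.6977 × 10^-8 × 206265 = 0.01794″.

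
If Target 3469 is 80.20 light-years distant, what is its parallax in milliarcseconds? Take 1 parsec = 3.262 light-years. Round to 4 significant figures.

40.67 mas

d = 80.20 ly ÷ 3.262 = 24.586 pc.
p = 1/d = 1/24.586 = 0.040674 arcsec.
= 0.040674 × 1000 = 40.674 mas.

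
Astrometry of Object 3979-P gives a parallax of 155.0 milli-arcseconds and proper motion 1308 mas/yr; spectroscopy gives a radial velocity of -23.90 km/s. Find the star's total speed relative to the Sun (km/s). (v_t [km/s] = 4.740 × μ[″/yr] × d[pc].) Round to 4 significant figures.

46.60 km/s

d = 1/p = 1/0.1550″ = 6.4516 pc.
μ = 1308 mas/yr = 1.308 ″/yr.
v_t = 4.740 μ d = 4.740 × 1.308 × 6.4516 = 39.999 km/s.
v = √(v_r² + v_t²) = √((-23.90)² + 39.999²) = √2171.13 = 46.595 km/s.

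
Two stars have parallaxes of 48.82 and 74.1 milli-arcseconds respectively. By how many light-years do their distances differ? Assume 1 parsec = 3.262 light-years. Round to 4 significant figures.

22.80 ly

d_A = 1/0.04882″ = 20.483 pc; d_B = 1/0.07410″ = 13.495 pc.
|d_B − d_A| = |13.495 − 20.483| = 6.988 pc = 6.988 × 3.262 ly = 22.795 ly.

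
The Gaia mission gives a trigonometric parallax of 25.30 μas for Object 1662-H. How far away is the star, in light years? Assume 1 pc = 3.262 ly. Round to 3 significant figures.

p = 25.30 μas = 0.00002530 arcsec.
d = 1/p = 1/0.00002530 = 39526 pc.
In light-years: 39526 × 3.262 = 1.2893 × 10^5 ly.

129000 light years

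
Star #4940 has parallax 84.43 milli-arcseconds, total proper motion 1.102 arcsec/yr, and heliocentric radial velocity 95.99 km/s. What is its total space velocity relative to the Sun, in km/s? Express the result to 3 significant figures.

d = 1/p = 1/0.08443″ = 11.844 pc.
v_t = 4.740 μ d = 4.740 × 1.102 × 11.844 = 61.867 km/s.
v = √(v_r² + v_t²) = √(95.99² + 61.867²) = √13041.6 = 114.2 km/s.

114 km/s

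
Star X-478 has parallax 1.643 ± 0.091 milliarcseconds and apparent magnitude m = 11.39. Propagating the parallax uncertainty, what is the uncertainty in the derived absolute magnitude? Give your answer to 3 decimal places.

M = m − 5 log₁₀ d + 5 = m + 5 log₁₀ p + 5, so ∂M/∂p = 5/(p ln 10).
σ_M = (5/ln 10) · (σ_p/p) = 2.1715 × 0.091/1.643 = 2.1715 × 0.055386 = 0.12027.

σ_M = 0.120 mag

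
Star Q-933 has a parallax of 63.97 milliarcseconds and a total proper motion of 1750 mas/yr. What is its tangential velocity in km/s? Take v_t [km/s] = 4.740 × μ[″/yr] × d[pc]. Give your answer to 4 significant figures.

d = 1/p = 1/0.06397″ = 15.632 pc.
μ = 1750 mas/yr = 1.75 ″/yr.
v_t = 4.74 × μ × d = 4.74 × 1.75 × 15.632 = 129.67 km/s.

129.7 km/s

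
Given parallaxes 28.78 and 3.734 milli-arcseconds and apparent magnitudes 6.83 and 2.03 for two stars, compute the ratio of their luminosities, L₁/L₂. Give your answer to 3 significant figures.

L₁/L₂ = 0.000202

d₁ = 1/p₁ = 1/0.02878″ = 34.746 pc; d₂ = 1/p₂ = 1/0.003734″ = 267.81 pc.
M₁ = m₁ − 5 log₁₀ d₁ + 5 = 6.83 − 7.7045 + 5 = 4.1255.
M₂ = 2.03 − 12.1391 + 5 = -5.1091.
L₁/L₂ = 10^(0.4(M₂ − M₁)) = 10^(0.4 × (-9.2346)) = 10^(-3.69384) = 0.00020238.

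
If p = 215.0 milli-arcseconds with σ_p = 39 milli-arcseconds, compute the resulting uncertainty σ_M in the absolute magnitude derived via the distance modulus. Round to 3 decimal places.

σ_M = 0.394 mag

M = m − 5 log₁₀ d + 5 = m + 5 log₁₀ p + 5, so ∂M/∂p = 5/(p ln 10).
σ_M = (5/ln 10) · (σ_p/p) = 2.1715 × 39/215.0 = 2.1715 × 0.1814 = 0.39391.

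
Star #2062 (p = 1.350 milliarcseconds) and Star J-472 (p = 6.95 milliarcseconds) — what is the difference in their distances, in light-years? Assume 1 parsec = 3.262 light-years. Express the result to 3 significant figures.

1950 ly

d_A = 1/0.001350″ = 740.74 pc; d_B = 1/0.006950″ = 143.88 pc.
|d_B − d_A| = |143.88 − 740.74| = 596.86 pc = 596.86 × 3.262 ly = 1947 ly.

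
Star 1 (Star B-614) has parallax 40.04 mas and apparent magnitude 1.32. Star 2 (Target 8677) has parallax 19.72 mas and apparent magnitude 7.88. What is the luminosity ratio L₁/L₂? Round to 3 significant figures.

d₁ = 1/p₁ = 1/0.04004″ = 24.975 pc; d₂ = 1/p₂ = 1/0.01972″ = 50.71 pc.
M₁ = m₁ − 5 log₁₀ d₁ + 5 = 1.32 − 6.9875 + 5 = -0.6675.
M₂ = 7.88 − 8.5255 + 5 = 4.3545.
L₁/L₂ = 10^(0.4(M₂ − M₁)) = 10^(0.4 × 5.0220) = 10^2.00880 = 102.05.

L₁/L₂ = 102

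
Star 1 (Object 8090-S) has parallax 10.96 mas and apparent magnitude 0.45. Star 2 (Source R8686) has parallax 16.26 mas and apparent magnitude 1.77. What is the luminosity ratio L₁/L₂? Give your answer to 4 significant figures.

d₁ = 1/p₁ = 1/0.01096″ = 91.241 pc; d₂ = 1/p₂ = 1/0.01626″ = 61.501 pc.
M₁ = m₁ − 5 log₁₀ d₁ + 5 = 0.45 − 9.8010 + 5 = -4.3510.
M₂ = 1.77 − 8.9444 + 5 = -2.1744.
L₁/L₂ = 10^(0.4(M₂ − M₁)) = 10^(0.4 × 2.1766) = 10^0.87064 = 7.424.

L₁/L₂ = 7.424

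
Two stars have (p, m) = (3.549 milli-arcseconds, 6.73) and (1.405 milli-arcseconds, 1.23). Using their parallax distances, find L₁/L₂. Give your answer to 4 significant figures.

d₁ = 1/p₁ = 1/0.003549″ = 281.77 pc; d₂ = 1/p₂ = 1/0.001405″ = 711.74 pc.
M₁ = m₁ − 5 log₁₀ d₁ + 5 = 6.73 − 12.2495 + 5 = -0.5195.
M₂ = 1.23 − 14.2616 + 5 = -8.0316.
L₁/L₂ = 10^(0.4(M₂ − M₁)) = 10^(0.4 × (-7.5121)) = 10^(-3.00484) = 0.00098892.

L₁/L₂ = 0.0009889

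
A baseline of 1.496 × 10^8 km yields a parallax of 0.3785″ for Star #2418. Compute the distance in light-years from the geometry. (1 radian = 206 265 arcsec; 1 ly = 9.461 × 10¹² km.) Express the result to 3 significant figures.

θ = 0.3785″ = 0.3785/206265 = 1.8350 × 10^-6 rad.
d = B/θ = (1.496 × 10^8) / (1.8350 × 10^-6) = 8.1526 × 10^13 km = (8.1526 × 10^13) / (9.461 × 10^12) ly = 8.6171 ly.

8.62 ly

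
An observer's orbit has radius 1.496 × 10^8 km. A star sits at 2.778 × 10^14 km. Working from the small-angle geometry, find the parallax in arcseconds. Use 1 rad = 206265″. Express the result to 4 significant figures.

θ ≈ B/d = (1.496 × 10^8) / (2.778 × 10^14) = 5.3852 × 10^-7 rad.
In arcseconds: 5.3852 × 10^-7 × 206265 = 0.11108″.

0.1111 arcsec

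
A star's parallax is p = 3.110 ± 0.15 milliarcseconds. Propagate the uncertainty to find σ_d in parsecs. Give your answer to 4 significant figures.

d = 1/p, so σ_d = σ_p / p².
σ_d = 0.000150 / (0.003110)² = 0.000150 / 0.0000096721 = 15.509 pc.

15.51 pc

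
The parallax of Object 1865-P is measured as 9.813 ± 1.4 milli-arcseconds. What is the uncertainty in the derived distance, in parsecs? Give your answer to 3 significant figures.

14.5 pc

d = 1/p, so σ_d = σ_p / p².
σ_d = 0.00140 / (0.009813)² = 0.00140 / 0.000096295 = 14.539 pc.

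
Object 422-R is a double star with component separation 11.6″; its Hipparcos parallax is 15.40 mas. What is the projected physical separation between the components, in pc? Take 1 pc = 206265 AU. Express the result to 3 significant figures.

d = 1/p = 1/0.01540″ = 64.935 pc.
At distance d (pc), an angle of θ arcsec spans θ·d AU: s = 11.6 × 64.935 = 753.25 AU.
= 753.25 / 206265 = 0.0036519 pc.

0.00365 pc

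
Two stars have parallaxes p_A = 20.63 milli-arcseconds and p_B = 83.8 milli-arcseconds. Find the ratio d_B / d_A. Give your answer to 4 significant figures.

0.2462

Since d = 1/p, d_B/d_A = p_A/p_B.
= 20.63 / 83.8 = 0.24618.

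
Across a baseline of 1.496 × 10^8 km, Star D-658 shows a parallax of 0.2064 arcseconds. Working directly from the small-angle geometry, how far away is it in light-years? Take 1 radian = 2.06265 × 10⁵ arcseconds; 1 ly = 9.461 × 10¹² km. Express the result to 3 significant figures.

θ = 0.2064″ = 0.2064/206265 = 1.0007 × 10^-6 rad.
d = B/θ = (1.496 × 10^8) / (1.0007 × 10^-6) = 1.4950 × 10^14 km = (1.4950 × 10^14) / (9.461 × 10^12) ly = 15.802 ly.

15.8 ly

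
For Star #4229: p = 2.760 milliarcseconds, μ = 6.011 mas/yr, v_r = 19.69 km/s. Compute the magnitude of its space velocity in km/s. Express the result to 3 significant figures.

22.2 km/s

d = 1/p = 1/0.002760″ = 362.32 pc.
μ = 6.011 mas/yr = 0.006011 ″/yr.
v_t = 4.740 μ d = 4.740 × 0.006011 × 362.32 = 10.323 km/s.
v = √(v_r² + v_t²) = √(19.69² + 10.323²) = √494.26 = 22.232 km/s.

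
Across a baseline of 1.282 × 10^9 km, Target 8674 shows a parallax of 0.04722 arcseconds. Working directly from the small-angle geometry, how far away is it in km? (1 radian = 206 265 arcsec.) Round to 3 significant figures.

5.60 × 10^15 km

θ = 0.04722″ = 0.04722/206265 = 2.2893 × 10^-7 rad.
d = B/θ = (1.282 × 10^9) / (2.2893 × 10^-7) = 5.6000 × 10^15 km.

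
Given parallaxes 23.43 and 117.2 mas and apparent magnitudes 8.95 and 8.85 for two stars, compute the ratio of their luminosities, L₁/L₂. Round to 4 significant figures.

L₁/L₂ = 22.82

d₁ = 1/p₁ = 1/0.02343″ = 42.68 pc; d₂ = 1/p₂ = 1/0.1172″ = 8.5324 pc.
M₁ = m₁ − 5 log₁₀ d₁ + 5 = 8.95 − 8.1511 + 5 = 5.7989.
M₂ = 8.85 − 4.6554 + 5 = 9.1946.
L₁/L₂ = 10^(0.4(M₂ − M₁)) = 10^(0.4 × 3.3957) = 10^1.35828 = 22.818.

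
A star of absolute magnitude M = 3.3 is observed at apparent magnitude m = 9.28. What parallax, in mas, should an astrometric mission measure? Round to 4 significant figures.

m − M = 9.28 − 3.3 = 5.98.
d = 10^((m−M)/5 + 1) = 10^2.196 = 157.04 pc.
p = 1/d = 1/157.04 = 0.0063678 arcsec = 6.3678 mas.

6.368 mas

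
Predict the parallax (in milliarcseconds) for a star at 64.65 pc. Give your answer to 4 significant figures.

15.47 mas

p = 1/d = 1/64.65 = 0.015468 arcsec.
= 0.015468 × 1000 = 15.468 mas.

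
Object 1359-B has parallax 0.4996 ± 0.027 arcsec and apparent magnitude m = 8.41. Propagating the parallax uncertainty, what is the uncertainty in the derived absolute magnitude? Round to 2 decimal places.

σ_M = 0.12 mag

M = m − 5 log₁₀ d + 5 = m + 5 log₁₀ p + 5, so ∂M/∂p = 5/(p ln 10).
σ_M = (5/ln 10) · (σ_p/p) = 2.1715 × 0.027/0.4996 = 2.1715 × 0.054043 = 0.11735.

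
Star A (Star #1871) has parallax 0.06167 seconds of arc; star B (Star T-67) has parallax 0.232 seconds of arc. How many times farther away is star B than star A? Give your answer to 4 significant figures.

Since d = 1/p, d_B/d_A = p_A/p_B.
= 0.06167 / 0.232 = 0.26582.

0.2658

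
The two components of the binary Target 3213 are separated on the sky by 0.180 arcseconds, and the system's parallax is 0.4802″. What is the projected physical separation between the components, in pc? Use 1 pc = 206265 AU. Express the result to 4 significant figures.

1.817 × 10^-6 pc

d = 1/p = 1/0.4802″ = 2.0825 pc.
At distance d (pc), an angle of θ arcsec spans θ·d AU: s = 0.180 × 2.0825 = 0.37485 AU.
= 0.37485 / 206265 = 1.8173 × 10^-6 pc.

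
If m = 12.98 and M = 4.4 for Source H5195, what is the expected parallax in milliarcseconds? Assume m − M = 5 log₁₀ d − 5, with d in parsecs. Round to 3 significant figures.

m − M = 12.98 − 4.4 = 8.58.
d = 10^((m−M)/5 + 1) = 10^2.716 = 520 pc.
p = 1/d = 1/520 = 0.0019231 arcsec = 1.9231 mas.

1.92 mas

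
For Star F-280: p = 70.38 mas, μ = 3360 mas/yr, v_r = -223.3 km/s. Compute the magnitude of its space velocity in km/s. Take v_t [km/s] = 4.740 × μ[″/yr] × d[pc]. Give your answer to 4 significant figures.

d = 1/p = 1/0.07038″ = 14.209 pc.
μ = 3360 mas/yr = 3.360 ″/yr.
v_t = 4.740 μ d = 4.740 × 3.360 × 14.209 = 226.3 km/s.
v = √(v_r² + v_t²) = √((-223.3)² + 226.3²) = √101075 = 317.92 km/s.

317.9 km/s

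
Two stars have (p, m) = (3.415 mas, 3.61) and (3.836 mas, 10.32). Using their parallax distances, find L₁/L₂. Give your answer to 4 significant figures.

d₁ = 1/p₁ = 1/0.003415″ = 292.83 pc; d₂ = 1/p₂ = 1/0.003836″ = 260.69 pc.
M₁ = m₁ − 5 log₁₀ d₁ + 5 = 3.61 − 12.3331 + 5 = -3.7231.
M₂ = 10.32 − 12.0806 + 5 = 3.2394.
L₁/L₂ = 10^(0.4(M₂ − M₁)) = 10^(0.4 × 6.9625) = 10^2.78500 = 609.54.

L₁/L₂ = 609.5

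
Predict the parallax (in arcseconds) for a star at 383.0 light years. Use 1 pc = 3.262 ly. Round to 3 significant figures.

d = 383.0 ly ÷ 3.262 = 117.41 pc.
p = 1/d = 1/117.41 = 0.0085172 arcsec.

0.00852 arcsec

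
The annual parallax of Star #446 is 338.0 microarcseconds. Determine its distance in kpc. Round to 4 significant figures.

2.959 kpc

p = 338.0 microarcseconds = 0.0003380 arcsec.
d = 1/p = 1/0.0003380 = 2958.6 pc.
= 2.9586 kpc.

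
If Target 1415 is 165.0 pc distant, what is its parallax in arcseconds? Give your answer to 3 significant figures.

0.00606 arcsec

p = 1/d = 1/165 = 0.0060606 arcsec.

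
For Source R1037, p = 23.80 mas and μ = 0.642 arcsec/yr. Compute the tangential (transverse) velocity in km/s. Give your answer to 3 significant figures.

128 km/s

d = 1/p = 1/0.02380″ = 42.017 pc.
v_t = 4.74 × μ × d = 4.74 × 0.642 × 42.017 = 127.86 km/s.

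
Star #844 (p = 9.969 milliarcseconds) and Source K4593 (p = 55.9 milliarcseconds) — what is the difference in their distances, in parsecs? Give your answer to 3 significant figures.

82.4 pc

d_A = 1/0.009969″ = 100.31 pc; d_B = 1/0.05590″ = 17.889 pc.
|d_B − d_A| = |17.889 − 100.31| = 82.421 pc.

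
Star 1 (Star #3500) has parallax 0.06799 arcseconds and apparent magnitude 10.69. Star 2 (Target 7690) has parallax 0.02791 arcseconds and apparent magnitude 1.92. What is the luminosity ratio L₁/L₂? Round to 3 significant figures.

d₁ = 1/p₁ = 1/0.06799″ = 14.708 pc; d₂ = 1/p₂ = 1/0.02791″ = 35.829 pc.
M₁ = m₁ − 5 log₁₀ d₁ + 5 = 10.69 − 5.8378 + 5 = 9.8522.
M₂ = 1.92 − 7.7712 + 5 = -0.8512.
L₁/L₂ = 10^(0.4(M₂ − M₁)) = 10^(0.4 × (-10.7034)) = 10^(-4.28136) = 0.000052317.

L₁/L₂ = 5.23 × 10^-5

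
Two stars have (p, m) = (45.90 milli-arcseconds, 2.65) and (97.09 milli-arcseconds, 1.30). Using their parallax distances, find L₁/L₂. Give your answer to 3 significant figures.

d₁ = 1/p₁ = 1/0.04590″ = 21.786 pc; d₂ = 1/p₂ = 1/0.09709″ = 10.3 pc.
M₁ = m₁ − 5 log₁₀ d₁ + 5 = 2.65 − 6.6909 + 5 = 0.9591.
M₂ = 1.30 − 5.0642 + 5 = 1.2358.
L₁/L₂ = 10^(0.4(M₂ − M₁)) = 10^(0.4 × 0.2767) = 10^0.11068 = 1.2903.

L₁/L₂ = 1.29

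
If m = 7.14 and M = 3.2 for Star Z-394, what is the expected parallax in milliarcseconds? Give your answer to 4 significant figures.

m − M = 7.14 − 3.2 = 3.94.
d = 10^((m−M)/5 + 1) = 10^1.788 = 61.376 pc.
p = 1/d = 1/61.376 = 0.016293 arcsec = 16.293 mas.

16.29 mas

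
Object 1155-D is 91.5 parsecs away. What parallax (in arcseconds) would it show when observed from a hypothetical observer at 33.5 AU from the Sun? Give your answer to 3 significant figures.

p (arcsec) = B (AU) / d (pc).
p = 33.5 / 91.5 = 0.36612 arcsec.

0.366 arcsec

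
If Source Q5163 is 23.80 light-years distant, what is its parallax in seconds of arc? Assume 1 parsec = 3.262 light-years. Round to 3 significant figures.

d = 23.80 ly ÷ 3.262 = 7.2961 pc.
p = 1/d = 1/7.2961 = 0.13706 arcsec.

0.137 arcsec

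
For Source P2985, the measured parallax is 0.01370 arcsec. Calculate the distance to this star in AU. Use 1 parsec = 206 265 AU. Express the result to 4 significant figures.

d = 1/p = 1/0.01370 = 72.993 pc.
In AU: 72.993 × 206265 = 1.5056 × 10^7 AU.

1.506 × 10^7 AU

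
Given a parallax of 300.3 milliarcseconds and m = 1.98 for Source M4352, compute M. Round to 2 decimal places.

M = 4.37

d = 1/p = 1/0.3003″ = 3.33 pc.
m − M = 5 log₁₀(3.33) − 5 = 2.6122 − 5 = -2.3878.
M = m − (m − M) = 1.98 − (-2.3878) = 4.37.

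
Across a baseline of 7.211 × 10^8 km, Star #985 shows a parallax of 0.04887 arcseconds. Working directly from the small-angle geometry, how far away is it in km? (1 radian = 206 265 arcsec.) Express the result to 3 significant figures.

θ = 0.04887″ = 0.04887/206265 = 2.3693 × 10^-7 rad.
d = B/θ = (7.211 × 10^8) / (2.3693 × 10^-7) = 3.0435 × 10^15 km.

3.04 × 10^15 km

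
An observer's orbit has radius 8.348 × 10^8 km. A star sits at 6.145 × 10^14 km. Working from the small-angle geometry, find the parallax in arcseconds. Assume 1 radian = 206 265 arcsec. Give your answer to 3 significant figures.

0.280 arcsec

θ ≈ B/d = (8.348 × 10^8) / (6.145 × 10^14) = 1.3585 × 10^-6 rad.
In arcseconds: 1.3585 × 10^-6 × 206265 = 0.28021″.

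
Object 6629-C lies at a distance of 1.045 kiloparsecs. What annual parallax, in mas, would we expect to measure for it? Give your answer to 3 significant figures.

d = 1.045 kpc = 1045 pc.
p = 1/d = 1/1045 = 0.00095694 arcsec.
= 0.00095694 × 1000 = 0.95694 mas.

0.957 mas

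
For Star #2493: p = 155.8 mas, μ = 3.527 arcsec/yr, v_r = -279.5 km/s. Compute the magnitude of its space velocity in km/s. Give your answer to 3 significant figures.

d = 1/p = 1/0.1558″ = 6.4185 pc.
v_t = 4.740 μ d = 4.740 × 3.527 × 6.4185 = 107.3 km/s.
v = √(v_r² + v_t²) = √((-279.5)² + 107.3²) = √89633.5 = 299.39 km/s.

299 km/s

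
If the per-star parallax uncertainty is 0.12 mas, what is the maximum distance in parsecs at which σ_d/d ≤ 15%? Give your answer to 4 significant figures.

σ_d/d = σ_p/p, so the condition is σ_p/p ≤ 0.15, i.e. p ≥ σ_p/0.15.
p_min = 0.12/0.15 = 0.8 mas = 0.0008 arcsec.
d_max = 1/p_min = 1/0.0008 = 1250 pc.

1250 pc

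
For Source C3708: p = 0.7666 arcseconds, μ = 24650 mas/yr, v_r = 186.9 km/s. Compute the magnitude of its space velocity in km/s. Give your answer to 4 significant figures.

d = 1/p = 1/0.7666″ = 1.3045 pc.
μ = 24650 mas/yr = 24.65 ″/yr.
v_t = 4.740 μ d = 4.740 × 24.65 × 1.3045 = 152.42 km/s.
v = √(v_r² + v_t²) = √(186.9² + 152.42²) = √58163.5 = 241.17 km/s.

241.2 km/s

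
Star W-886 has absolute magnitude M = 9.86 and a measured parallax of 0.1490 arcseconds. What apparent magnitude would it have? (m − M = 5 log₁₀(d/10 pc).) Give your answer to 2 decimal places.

d = 1/p = 1/0.1490″ = 6.7114 pc.
m − M = 5 log₁₀ d − 5 = 5 log₁₀(6.7114) − 5 = 4.1341 − 5 = -0.8659.
m = M + (m − M) = 9.86 + (-0.8659) = 8.99.

m = 8.99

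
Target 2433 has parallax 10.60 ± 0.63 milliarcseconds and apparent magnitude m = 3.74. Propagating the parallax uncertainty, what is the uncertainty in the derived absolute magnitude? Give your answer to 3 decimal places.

M = m − 5 log₁₀ d + 5 = m + 5 log₁₀ p + 5, so ∂M/∂p = 5/(p ln 10).
σ_M = (5/ln 10) · (σ_p/p) = 2.1715 × 0.63/10.60 = 2.1715 × 0.059434 = 0.12906.

σ_M = 0.129 mag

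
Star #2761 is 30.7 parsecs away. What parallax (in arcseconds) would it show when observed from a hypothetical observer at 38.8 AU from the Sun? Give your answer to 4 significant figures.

p (arcsec) = B (AU) / d (pc).
p = 38.8 / 30.7 = 1.2638 arcsec.

1.264 arcsec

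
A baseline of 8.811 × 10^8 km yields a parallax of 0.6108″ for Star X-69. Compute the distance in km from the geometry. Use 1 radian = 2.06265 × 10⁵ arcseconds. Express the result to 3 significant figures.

θ = 0.6108″ = 0.6108/206265 = 2.9612 × 10^-6 rad.
d = B/θ = (8.811 × 10^8) / (2.9612 × 10^-6) = 2.9755 × 10^14 km.

2.98 × 10^14 km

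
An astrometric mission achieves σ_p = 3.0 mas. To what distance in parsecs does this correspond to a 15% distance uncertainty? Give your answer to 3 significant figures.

50.0 pc

σ_d/d = σ_p/p, so the condition is σ_p/p ≤ 0.15, i.e. p ≥ σ_p/0.15.
p_min = 3.0/0.15 = 20 mas = 0.02 arcsec.
d_max = 1/p_min = 1/0.02 = 50 pc.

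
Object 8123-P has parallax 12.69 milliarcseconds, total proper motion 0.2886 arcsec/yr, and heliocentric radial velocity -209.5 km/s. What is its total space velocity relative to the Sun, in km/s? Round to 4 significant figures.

d = 1/p = 1/0.01269″ = 78.802 pc.
v_t = 4.740 μ d = 4.740 × 0.2886 × 78.802 = 107.8 km/s.
v = √(v_r² + v_t²) = √((-209.5)² + 107.8²) = √55511.1 = 235.61 km/s.

235.6 km/s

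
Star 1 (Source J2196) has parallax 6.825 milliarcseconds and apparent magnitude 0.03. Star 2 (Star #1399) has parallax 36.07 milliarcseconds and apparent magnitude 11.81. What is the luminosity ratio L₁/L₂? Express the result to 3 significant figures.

L₁/L₂ = 1.44 × 10^6

d₁ = 1/p₁ = 1/0.006825″ = 146.52 pc; d₂ = 1/p₂ = 1/0.03607″ = 27.724 pc.
M₁ = m₁ − 5 log₁₀ d₁ + 5 = 0.03 − 10.8295 + 5 = -5.7995.
M₂ = 11.81 − 7.2143 + 5 = 9.5957.
L₁/L₂ = 10^(0.4(M₂ − M₁)) = 10^(0.4 × 15.3952) = 10^6.15808 = 1.4391 × 10^6.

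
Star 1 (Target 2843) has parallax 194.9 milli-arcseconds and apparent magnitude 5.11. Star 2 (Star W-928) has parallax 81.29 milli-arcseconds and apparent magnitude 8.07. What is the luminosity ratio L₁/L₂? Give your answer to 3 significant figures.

L₁/L₂ = 2.66

d₁ = 1/p₁ = 1/0.1949″ = 5.1308 pc; d₂ = 1/p₂ = 1/0.08129″ = 12.302 pc.
M₁ = m₁ − 5 log₁₀ d₁ + 5 = 5.11 − 3.5509 + 5 = 6.5591.
M₂ = 8.07 − 5.4499 + 5 = 7.6201.
L₁/L₂ = 10^(0.4(M₂ − M₁)) = 10^(0.4 × 1.0610) = 10^0.42440 = 2.6571.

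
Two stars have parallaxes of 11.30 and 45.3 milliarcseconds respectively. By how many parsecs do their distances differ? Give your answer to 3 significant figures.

d_A = 1/0.01130″ = 88.496 pc; d_B = 1/0.04530″ = 22.075 pc.
|d_B − d_A| = |22.075 − 88.496| = 66.421 pc.

66.4 pc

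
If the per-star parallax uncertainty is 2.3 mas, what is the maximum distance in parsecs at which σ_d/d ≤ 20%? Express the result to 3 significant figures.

σ_d/d = σ_p/p, so the condition is σ_p/p ≤ 0.20, i.e. p ≥ σ_p/0.20.
p_min = 2.3/0.20 = 11.5 mas = 0.0115 arcsec.
d_max = 1/p_min = 1/0.0115 = 86.957 pc.

87.0 pc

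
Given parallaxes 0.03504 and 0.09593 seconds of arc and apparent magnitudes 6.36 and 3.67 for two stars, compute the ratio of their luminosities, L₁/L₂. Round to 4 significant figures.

L₁/L₂ = 0.6292

d₁ = 1/p₁ = 1/0.03504″ = 28.539 pc; d₂ = 1/p₂ = 1/0.09593″ = 10.424 pc.
M₁ = m₁ − 5 log₁₀ d₁ + 5 = 6.36 − 7.2772 + 5 = 4.0828.
M₂ = 3.67 − 5.0902 + 5 = 3.5798.
L₁/L₂ = 10^(0.4(M₂ − M₁)) = 10^(0.4 × (-0.5030)) = 10^(-0.20120) = 0.62922.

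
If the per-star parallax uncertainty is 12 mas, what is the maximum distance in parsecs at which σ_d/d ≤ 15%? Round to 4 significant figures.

12.50 pc

σ_d/d = σ_p/p, so the condition is σ_p/p ≤ 0.15, i.e. p ≥ σ_p/0.15.
p_min = 12/0.15 = 80 mas = 0.08 arcsec.
d_max = 1/p_min = 1/0.08 = 12.5 pc.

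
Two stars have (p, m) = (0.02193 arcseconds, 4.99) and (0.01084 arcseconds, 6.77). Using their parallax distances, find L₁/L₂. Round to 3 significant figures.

d₁ = 1/p₁ = 1/0.02193″ = 45.6 pc; d₂ = 1/p₂ = 1/0.01084″ = 92.251 pc.
M₁ = m₁ − 5 log₁₀ d₁ + 5 = 4.99 − 8.2948 + 5 = 1.6952.
M₂ = 6.77 − 9.8249 + 5 = 1.9451.
L₁/L₂ = 10^(0.4(M₂ − M₁)) = 10^(0.4 × 0.2499) = 10^0.09996 = 1.2588.

L₁/L₂ = 1.26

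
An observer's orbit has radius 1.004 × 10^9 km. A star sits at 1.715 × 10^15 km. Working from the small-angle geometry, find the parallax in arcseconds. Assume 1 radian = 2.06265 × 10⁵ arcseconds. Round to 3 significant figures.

θ ≈ B/d = (1.004 × 10^9) / (1.715 × 10^15) = 5.8542 × 10^-7 rad.
In arcseconds: 5.8542 × 10^-7 × 206265 = 0.12075″.

0.121 arcsec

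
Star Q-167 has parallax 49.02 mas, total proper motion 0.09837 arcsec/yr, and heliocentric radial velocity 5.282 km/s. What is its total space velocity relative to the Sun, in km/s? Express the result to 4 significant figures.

d = 1/p = 1/0.04902″ = 20.4 pc.
v_t = 4.740 μ d = 4.740 × 0.09837 × 20.4 = 9.512 km/s.
v = √(v_r² + v_t²) = √(5.282² + 9.512²) = √118.378 = 10.88 km/s.

10.88 km/s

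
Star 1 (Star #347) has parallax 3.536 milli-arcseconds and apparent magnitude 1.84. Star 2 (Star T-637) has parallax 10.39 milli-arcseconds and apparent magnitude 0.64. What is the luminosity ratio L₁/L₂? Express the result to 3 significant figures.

d₁ = 1/p₁ = 1/0.003536″ = 282.81 pc; d₂ = 1/p₂ = 1/0.01039″ = 96.246 pc.
M₁ = m₁ − 5 log₁₀ d₁ + 5 = 1.84 − 12.2575 + 5 = -5.4175.
M₂ = 0.64 − 9.9169 + 5 = -4.2769.
L₁/L₂ = 10^(0.4(M₂ − M₁)) = 10^(0.4 × 1.1406) = 10^0.45624 = 2.8592.

L₁/L₂ = 2.86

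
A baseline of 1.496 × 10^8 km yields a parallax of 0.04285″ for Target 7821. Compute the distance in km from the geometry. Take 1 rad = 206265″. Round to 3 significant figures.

θ = 0.04285″ = 0.04285/206265 = 2.0774 × 10^-7 rad.
d = B/θ = (1.496 × 10^8) / (2.0774 × 10^-7) = 7.2013 × 10^14 km.

7.20 × 10^14 km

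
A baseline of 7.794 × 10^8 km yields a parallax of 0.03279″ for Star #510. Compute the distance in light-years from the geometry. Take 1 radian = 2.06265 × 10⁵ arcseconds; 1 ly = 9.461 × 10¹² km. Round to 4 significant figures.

518.2 ly

θ = 0.03279″ = 0.03279/206265 = 1.5897 × 10^-7 rad.
d = B/θ = (7.794 × 10^8) / (1.5897 × 10^-7) = 4.9028 × 10^15 km = (4.9028 × 10^15) / (9.461 × 10^12) ly = 518.21 ly.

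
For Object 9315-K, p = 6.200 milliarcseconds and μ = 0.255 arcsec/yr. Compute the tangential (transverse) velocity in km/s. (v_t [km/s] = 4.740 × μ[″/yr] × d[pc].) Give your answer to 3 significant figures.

195 km/s

d = 1/p = 1/0.006200″ = 161.29 pc.
v_t = 4.74 × μ × d = 4.74 × 0.255 × 161.29 = 194.95 km/s.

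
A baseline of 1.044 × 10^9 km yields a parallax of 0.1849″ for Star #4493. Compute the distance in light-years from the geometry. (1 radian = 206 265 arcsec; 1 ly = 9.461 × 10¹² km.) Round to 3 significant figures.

θ = 0.1849″ = 0.1849/206265 = 8.9642 × 10^-7 rad.
d = B/θ = (1.044 × 10^9) / (8.9642 × 10^-7) = 1.1646 × 10^15 km = (1.1646 × 10^15) / (9.461 × 10^12) ly = 123.09 ly.

123 ly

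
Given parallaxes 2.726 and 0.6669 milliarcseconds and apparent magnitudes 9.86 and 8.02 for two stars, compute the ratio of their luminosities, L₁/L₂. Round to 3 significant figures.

L₁/L₂ = 0.0110

d₁ = 1/p₁ = 1/0.002726″ = 366.84 pc; d₂ = 1/p₂ = 1/0.0006669″ = 1499.5 pc.
M₁ = m₁ − 5 log₁₀ d₁ + 5 = 9.86 − 12.8224 + 5 = 2.0376.
M₂ = 8.02 − 15.8797 + 5 = -2.8597.
L₁/L₂ = 10^(0.4(M₂ − M₁)) = 10^(0.4 × (-4.8973)) = 10^(-1.95892) = 0.010992.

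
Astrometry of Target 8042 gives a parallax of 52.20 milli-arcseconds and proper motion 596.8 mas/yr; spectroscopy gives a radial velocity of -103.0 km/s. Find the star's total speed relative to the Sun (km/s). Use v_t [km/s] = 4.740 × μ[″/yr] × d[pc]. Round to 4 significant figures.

d = 1/p = 1/0.05220″ = 19.157 pc.
μ = 596.8 mas/yr = 0.5968 ″/yr.
v_t = 4.740 μ d = 4.740 × 0.5968 × 19.157 = 54.192 km/s.
v = √(v_r² + v_t²) = √((-103.0)² + 54.192²) = √13545.8 = 116.39 km/s.

116.4 km/s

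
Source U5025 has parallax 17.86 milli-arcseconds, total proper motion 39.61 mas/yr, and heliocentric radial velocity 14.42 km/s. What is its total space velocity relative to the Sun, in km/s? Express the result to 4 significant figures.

d = 1/p = 1/0.01786″ = 55.991 pc.
μ = 39.61 mas/yr = 0.03961 ″/yr.
v_t = 4.740 μ d = 4.740 × 0.03961 × 55.991 = 10.512 km/s.
v = √(v_r² + v_t²) = √(14.42² + 10.512²) = √318.439 = 17.845 km/s.

17.85 km/s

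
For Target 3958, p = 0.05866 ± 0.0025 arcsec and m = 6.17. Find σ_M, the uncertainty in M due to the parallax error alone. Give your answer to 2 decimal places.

σ_M = 0.09 mag

M = m − 5 log₁₀ d + 5 = m + 5 log₁₀ p + 5, so ∂M/∂p = 5/(p ln 10).
σ_M = (5/ln 10) · (σ_p/p) = 2.1715 × 0.0025/0.05866 = 2.1715 × 0.042618 = 0.092545.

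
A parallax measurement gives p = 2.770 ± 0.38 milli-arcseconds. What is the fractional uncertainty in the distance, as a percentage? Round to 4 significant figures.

13.72%

For d = 1/p, |σ_d/d| = |σ_p/p|.
σ_p/p = 0.38 / 2.770 = 0.13718 = 13.718%.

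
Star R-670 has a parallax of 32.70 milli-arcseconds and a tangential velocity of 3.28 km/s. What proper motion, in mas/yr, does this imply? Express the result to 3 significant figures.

22.6 mas/yr

d = 1/p = 1/0.03270″ = 30.581 pc.
μ = v_t / (4.74 d) = 3.28 / (4.74 × 30.581) = 3.28 / 144.95 = 0.022628 ″/yr = 22.628 mas/yr.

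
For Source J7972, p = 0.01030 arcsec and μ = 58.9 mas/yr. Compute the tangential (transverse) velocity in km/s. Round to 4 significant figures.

27.11 km/s

d = 1/p = 1/0.01030″ = 97.087 pc.
μ = 58.9 mas/yr = 0.0589 ″/yr.
v_t = 4.74 × μ × d = 4.74 × 0.0589 × 97.087 = 27.105 km/s.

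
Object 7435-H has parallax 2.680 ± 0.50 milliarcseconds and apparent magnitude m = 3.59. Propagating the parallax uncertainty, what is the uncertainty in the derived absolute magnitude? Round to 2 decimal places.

M = m − 5 log₁₀ d + 5 = m + 5 log₁₀ p + 5, so ∂M/∂p = 5/(p ln 10).
σ_M = (5/ln 10) · (σ_p/p) = 2.1715 × 0.50/2.680 = 2.1715 × 0.18657 = 0.40514.

σ_M = 0.41 mag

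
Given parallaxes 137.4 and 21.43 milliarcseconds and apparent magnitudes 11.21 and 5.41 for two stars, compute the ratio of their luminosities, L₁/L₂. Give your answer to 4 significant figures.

L₁/L₂ = 0.0001164

d₁ = 1/p₁ = 1/0.1374″ = 7.278 pc; d₂ = 1/p₂ = 1/0.02143″ = 46.664 pc.
M₁ = m₁ − 5 log₁₀ d₁ + 5 = 11.21 − 4.3101 + 5 = 11.8999.
M₂ = 5.41 − 8.3449 + 5 = 2.0651.
L₁/L₂ = 10^(0.4(M₂ − M₁)) = 10^(0.4 × (-9.8348)) = 10^(-3.93392) = 0.00011643.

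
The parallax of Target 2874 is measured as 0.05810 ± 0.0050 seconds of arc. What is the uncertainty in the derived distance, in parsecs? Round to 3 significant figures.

1.48 pc

d = 1/p, so σ_d = σ_p / p².
σ_d = 0.00500 / (0.05810)² = 0.00500 / 0.0033756 = 1.4812 pc.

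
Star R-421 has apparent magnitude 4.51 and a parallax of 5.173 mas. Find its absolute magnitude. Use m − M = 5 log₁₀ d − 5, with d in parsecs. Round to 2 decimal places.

M = -1.92

d = 1/p = 1/0.005173″ = 193.31 pc.
m − M = 5 log₁₀(193.31) − 5 = 11.4313 − 5 = 6.4313.
M = m − (m − M) = 4.51 − 6.4313 = -1.92.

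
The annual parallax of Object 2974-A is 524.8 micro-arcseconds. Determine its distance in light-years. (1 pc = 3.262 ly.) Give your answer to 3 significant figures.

p = 524.8 micro-arcseconds = 0.0005248 arcsec.
d = 1/p = 1/0.0005248 = 1905.5 pc.
In light-years: 1905.5 × 3.262 = 6215.7 ly.

6220 light years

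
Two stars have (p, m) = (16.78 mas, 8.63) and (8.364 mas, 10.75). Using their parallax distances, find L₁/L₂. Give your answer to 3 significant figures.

L₁/L₂ = 1.75

d₁ = 1/p₁ = 1/0.01678″ = 59.595 pc; d₂ = 1/p₂ = 1/0.008364″ = 119.56 pc.
M₁ = m₁ − 5 log₁₀ d₁ + 5 = 8.63 − 8.8760 + 5 = 4.7540.
M₂ = 10.75 − 10.3879 + 5 = 5.3621.
L₁/L₂ = 10^(0.4(M₂ − M₁)) = 10^(0.4 × 0.6081) = 10^0.24324 = 1.7508.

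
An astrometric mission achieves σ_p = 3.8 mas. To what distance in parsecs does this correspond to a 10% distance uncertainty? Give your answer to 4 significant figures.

26.32 pc

σ_d/d = σ_p/p, so the condition is σ_p/p ≤ 0.10, i.e. p ≥ σ_p/0.10.
p_min = 3.8/0.10 = 38 mas = 0.038 arcsec.
d_max = 1/p_min = 1/0.038 = 26.316 pc.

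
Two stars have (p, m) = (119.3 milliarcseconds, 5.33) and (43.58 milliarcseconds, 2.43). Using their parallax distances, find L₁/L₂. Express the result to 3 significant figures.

d₁ = 1/p₁ = 1/0.1193″ = 8.3822 pc; d₂ = 1/p₂ = 1/0.04358″ = 22.946 pc.
M₁ = m₁ − 5 log₁₀ d₁ + 5 = 5.33 − 4.6168 + 5 = 5.7132.
M₂ = 2.43 − 6.8035 + 5 = 0.6265.
L₁/L₂ = 10^(0.4(M₂ − M₁)) = 10^(0.4 × (-5.0867)) = 10^(-2.03468) = 0.0092325.

L₁/L₂ = 0.00923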